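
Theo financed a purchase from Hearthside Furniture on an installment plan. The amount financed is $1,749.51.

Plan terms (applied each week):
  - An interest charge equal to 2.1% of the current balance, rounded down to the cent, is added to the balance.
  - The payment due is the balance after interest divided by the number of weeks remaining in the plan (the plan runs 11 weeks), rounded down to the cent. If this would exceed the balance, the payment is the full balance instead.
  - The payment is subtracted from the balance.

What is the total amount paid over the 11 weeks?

$1,986.08

Week 1: opening $1,749.51; interest $36.73 → $1,786.24; payment $162.38; balance $1,623.86
Week 2: opening $1,623.86; interest $34.10 → $1,657.96; payment $165.79; balance $1,492.17
Week 3: opening $1,492.17; interest $31.33 → $1,523.50; payment $169.27; balance $1,354.23
Week 4: opening $1,354.23; interest $28.43 → $1,382.66; payment $172.83; balance $1,209.83
Week 5: opening $1,209.83; interest $25.40 → $1,235.23; payment $176.46; balance $1,058.77
Week 6: opening $1,058.77; interest $22.23 → $1,081.00; payment $180.16; balance $900.84
Week 7: opening $900.84; interest $18.91 → $919.75; payment $183.95; balance $735.80
Week 8: opening $735.80; interest $15.45 → $751.25; payment $187.81; balance $563.44
Week 9: opening $563.44; interest $11.83 → $575.27; payment $191.75; balance $383.52
Week 10: opening $383.52; interest $8.05 → $391.57; payment $195.78; balance $195.79
Week 11: opening $195.79; interest $4.11 → $199.90; payment $199.90; balance $0.00
Total paid: $1,986.08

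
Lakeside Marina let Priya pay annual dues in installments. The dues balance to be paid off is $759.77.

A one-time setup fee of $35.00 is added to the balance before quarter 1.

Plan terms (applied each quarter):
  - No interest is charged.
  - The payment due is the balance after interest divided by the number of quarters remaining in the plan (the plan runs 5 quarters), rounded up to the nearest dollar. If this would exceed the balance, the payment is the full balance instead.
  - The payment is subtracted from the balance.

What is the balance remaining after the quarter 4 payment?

Quarter 1: opening $794.77; payment $159.00; balance $635.77
Quarter 2: opening $635.77; payment $159.00; balance $476.77
Quarter 3: opening $476.77; payment $159.00; balance $317.77
Quarter 4: opening $317.77; payment $159.00; balance $158.77

$158.77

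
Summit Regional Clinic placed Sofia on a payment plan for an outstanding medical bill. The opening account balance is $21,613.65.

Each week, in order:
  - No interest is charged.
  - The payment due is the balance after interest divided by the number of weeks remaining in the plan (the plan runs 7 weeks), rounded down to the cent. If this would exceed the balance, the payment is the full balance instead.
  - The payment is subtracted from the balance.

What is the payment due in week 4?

# | Opening | Payment | End bal
1 | $21,613.65 | $3,087.66 | $18,525.99
2 | $18,525.99 | $3,087.66 | $15,438.33
3 | $15,438.33 | $3,087.66 | $12,350.67
4 | $12,350.67 | $3,087.66 | $9,263.01

$3,087.66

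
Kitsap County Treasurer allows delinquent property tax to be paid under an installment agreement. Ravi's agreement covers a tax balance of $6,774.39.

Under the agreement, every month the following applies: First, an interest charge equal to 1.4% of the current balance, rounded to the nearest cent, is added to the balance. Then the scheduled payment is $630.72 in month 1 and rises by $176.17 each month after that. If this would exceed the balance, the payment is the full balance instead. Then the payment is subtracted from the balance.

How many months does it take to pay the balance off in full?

7

Month 1: opening $6,774.39; interest $94.84 → $6,869.23; payment $630.72; balance $6,238.51
Month 2: opening $6,238.51; interest $87.34 → $6,325.85; payment $806.89; balance $5,518.96
Month 3: opening $5,518.96; interest $77.27 → $5,596.23; payment $983.06; balance $4,613.17
Month 4: opening $4,613.17; interest $64.58 → $4,677.75; payment $1,159.23; balance $3,518.52
Month 5: opening $3,518.52; interest $49.26 → $3,567.78; payment $1,335.40; balance $2,232.38
Month 6: opening $2,232.38; interest $31.25 → $2,263.63; payment $1,511.57; balance $752.06
Month 7: opening $752.06; interest $10.53 → $762.59; payment $762.59; balance $0.00
Balance reaches $0.00 in month 7.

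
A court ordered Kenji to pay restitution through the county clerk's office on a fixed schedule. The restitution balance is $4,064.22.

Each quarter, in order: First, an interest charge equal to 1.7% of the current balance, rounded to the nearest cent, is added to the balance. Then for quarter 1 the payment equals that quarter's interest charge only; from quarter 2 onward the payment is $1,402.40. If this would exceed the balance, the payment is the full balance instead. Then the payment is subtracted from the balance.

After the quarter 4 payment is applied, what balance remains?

# | Opening | Interest | Payment | End bal
1 | $4,064.22 | $69.09 | $69.09 | $4,064.22
2 | $4,064.22 | $69.09 | $1,402.40 | $2,730.91
3 | $2,730.91 | $46.43 | $1,402.40 | $1,374.94
4 | $1,374.94 | $23.37 | $1,398.31 | $0.00

$0.00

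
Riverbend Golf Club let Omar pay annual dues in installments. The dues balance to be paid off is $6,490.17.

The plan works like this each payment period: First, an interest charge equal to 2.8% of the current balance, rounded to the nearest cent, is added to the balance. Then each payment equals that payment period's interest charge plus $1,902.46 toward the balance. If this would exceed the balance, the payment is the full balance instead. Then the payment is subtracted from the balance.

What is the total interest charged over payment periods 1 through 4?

Payment period 1: $6,490.17 +$181.72 interest = $6,671.89; pay $2,084.18 → $4,587.71
Payment period 2: $4,587.71 +$128.46 interest = $4,716.17; pay $2,030.92 → $2,685.25
Payment period 3: $2,685.25 +$75.19 interest = $2,760.44; pay $1,977.65 → $782.79
Payment period 4: $782.79 +$21.92 interest = $804.71; pay $804.71 → $0.00
Total interest: $181.72 + $128.46 + $75.19 + $21.92 = $407.29

$407.29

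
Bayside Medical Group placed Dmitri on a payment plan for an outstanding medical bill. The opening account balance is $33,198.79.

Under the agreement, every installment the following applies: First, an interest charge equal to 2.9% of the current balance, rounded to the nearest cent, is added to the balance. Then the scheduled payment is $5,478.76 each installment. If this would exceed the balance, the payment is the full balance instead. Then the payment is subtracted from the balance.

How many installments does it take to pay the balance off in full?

Installment 1: $33,198.79 +$962.76 interest = $34,161.55; pay $5,478.76 → $28,682.79
Installment 2: $28,682.79 +$831.80 interest = $29,514.59; pay $5,478.76 → $24,035.83
Installment 3: $24,035.83 +$697.04 interest = $24,732.87; pay $5,478.76 → $19,254.11
Installment 4: $19,254.11 +$558.37 interest = $19,812.48; pay $5,478.76 → $14,333.72
Installment 5: $14,333.72 +$415.68 interest = $14,749.40; pay $5,478.76 → $9,270.64
Installment 6: $9,270.64 +$268.85 interest = $9,539.49; pay $5,478.76 → $4,060.73
Installment 7: $4,060.73 +$117.76 interest = $4,178.49; pay $4,178.49 → $0.00
Balance reaches $0.00 in installment 7.

7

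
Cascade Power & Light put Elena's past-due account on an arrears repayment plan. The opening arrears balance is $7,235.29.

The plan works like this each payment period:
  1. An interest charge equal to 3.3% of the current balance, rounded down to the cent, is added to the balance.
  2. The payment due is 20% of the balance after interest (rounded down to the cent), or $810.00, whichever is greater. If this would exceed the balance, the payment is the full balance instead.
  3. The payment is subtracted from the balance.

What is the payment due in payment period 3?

$1,020.86

Payment period 1: opening $7,235.29; interest $238.76 → $7,474.05; payment $1,494.81; balance $5,979.24
Payment period 2: opening $5,979.24; interest $197.31 → $6,176.55; payment $1,235.31; balance $4,941.24
Payment period 3: opening $4,941.24; interest $163.06 → $5,104.30; payment $1,020.86; balance $4,083.44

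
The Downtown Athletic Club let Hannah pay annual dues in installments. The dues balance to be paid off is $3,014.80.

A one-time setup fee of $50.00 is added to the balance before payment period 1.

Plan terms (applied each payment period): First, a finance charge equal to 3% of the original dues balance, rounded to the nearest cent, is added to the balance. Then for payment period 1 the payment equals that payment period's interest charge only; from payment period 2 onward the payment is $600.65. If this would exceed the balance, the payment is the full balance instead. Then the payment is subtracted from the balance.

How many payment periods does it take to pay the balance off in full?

Payment period 1: opening $3,064.80; interest $90.44 → $3,155.24; payment $90.44; balance $3,064.80
Payment period 2: opening $3,064.80; interest $90.44 → $3,155.24; payment $600.65; balance $2,554.59
Payment period 3: opening $2,554.59; interest $90.44 → $2,645.03; payment $600.65; balance $2,044.38
Payment period 4: opening $2,044.38; interest $90.44 → $2,134.82; payment $600.65; balance $1,534.17
Payment period 5: opening $1,534.17; interest $90.44 → $1,624.61; payment $600.65; balance $1,023.96
Payment period 6: opening $1,023.96; interest $90.44 → $1,114.40; payment $600.65; balance $513.75
Payment period 7: opening $513.75; interest $90.44 → $604.19; payment $600.65; balance $3.54
Payment period 8: opening $3.54; interest $90.44 → $93.98; payment $93.98; balance $0.00
Balance reaches $0.00 in payment period 8.

8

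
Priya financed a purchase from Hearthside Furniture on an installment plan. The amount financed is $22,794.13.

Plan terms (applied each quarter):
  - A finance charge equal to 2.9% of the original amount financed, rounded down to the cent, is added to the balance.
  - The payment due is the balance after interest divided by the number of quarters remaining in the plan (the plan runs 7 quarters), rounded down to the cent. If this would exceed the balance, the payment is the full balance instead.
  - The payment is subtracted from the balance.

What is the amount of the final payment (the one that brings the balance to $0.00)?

$4,970.24

Quarter 1: opening $22,794.13; interest $661.02 → $23,455.15; payment $3,350.73; balance $20,104.42
Quarter 2: opening $20,104.42; interest $661.02 → $20,765.44; payment $3,460.90; balance $17,304.54
Quarter 3: opening $17,304.54; interest $661.02 → $17,965.56; payment $3,593.11; balance $14,372.45
Quarter 4: opening $14,372.45; interest $661.02 → $15,033.47; payment $3,758.36; balance $11,275.11
Quarter 5: opening $11,275.11; interest $661.02 → $11,936.13; payment $3,978.71; balance $7,957.42
Quarter 6: opening $7,957.42; interest $661.02 → $8,618.44; payment $4,309.22; balance $4,309.22
Quarter 7: opening $4,309.22; interest $661.02 → $4,970.24; payment $4,970.24; balance $0.00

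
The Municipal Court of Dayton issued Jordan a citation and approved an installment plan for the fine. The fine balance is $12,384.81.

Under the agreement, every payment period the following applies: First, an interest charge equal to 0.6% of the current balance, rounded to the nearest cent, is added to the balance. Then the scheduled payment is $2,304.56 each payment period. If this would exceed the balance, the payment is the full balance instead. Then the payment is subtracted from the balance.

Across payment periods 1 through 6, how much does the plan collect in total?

$12,628.33

Payment period 1: $12,384.81 +$74.31 interest = $12,459.12; pay $2,304.56 → $10,154.56
Payment period 2: $10,154.56 +$60.93 interest = $10,215.49; pay $2,304.56 → $7,910.93
Payment period 3: $7,910.93 +$47.47 interest = $7,958.40; pay $2,304.56 → $5,653.84
Payment period 4: $5,653.84 +$33.92 interest = $5,687.76; pay $2,304.56 → $3,383.20
Payment period 5: $3,383.20 +$20.30 interest = $3,403.50; pay $2,304.56 → $1,098.94
Payment period 6: $1,098.94 +$6.59 interest = $1,105.53; pay $1,105.53 → $0.00
Total paid: $12,628.33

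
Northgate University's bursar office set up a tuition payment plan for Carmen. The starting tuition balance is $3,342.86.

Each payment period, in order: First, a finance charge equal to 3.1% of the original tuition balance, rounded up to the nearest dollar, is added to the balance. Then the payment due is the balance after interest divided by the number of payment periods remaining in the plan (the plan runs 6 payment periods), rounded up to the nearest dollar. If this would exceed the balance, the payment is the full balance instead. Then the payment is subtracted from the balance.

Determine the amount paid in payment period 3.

Payment period 1: opening $3,342.86; interest $104.00 → $3,446.86; payment $575.00; balance $2,871.86
Payment period 2: opening $2,871.86; interest $104.00 → $2,975.86; payment $596.00; balance $2,379.86
Payment period 3: opening $2,379.86; interest $104.00 → $2,483.86; payment $621.00; balance $1,862.86

$621.00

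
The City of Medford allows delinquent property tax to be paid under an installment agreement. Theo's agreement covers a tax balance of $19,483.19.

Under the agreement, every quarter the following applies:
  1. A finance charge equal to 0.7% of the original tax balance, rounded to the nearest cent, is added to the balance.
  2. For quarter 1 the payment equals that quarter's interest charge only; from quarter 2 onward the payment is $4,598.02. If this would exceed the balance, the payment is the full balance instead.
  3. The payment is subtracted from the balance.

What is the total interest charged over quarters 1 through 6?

$818.28

Quarter 1: $19,483.19 +$136.38 interest = $19,619.57; pay $136.38 → $19,483.19
Quarter 2: $19,483.19 +$136.38 interest = $19,619.57; pay $4,598.02 → $15,021.55
Quarter 3: $15,021.55 +$136.38 interest = $15,157.93; pay $4,598.02 → $10,559.91
Quarter 4: $10,559.91 +$136.38 interest = $10,696.29; pay $4,598.02 → $6,098.27
Quarter 5: $6,098.27 +$136.38 interest = $6,234.65; pay $4,598.02 → $1,636.63
Quarter 6: $1,636.63 +$136.38 interest = $1,773.01; pay $1,773.01 → $0.00
Total interest: $136.38 + $136.38 + $136.38 + $136.38 + $136.38 + $136.38 = $818.28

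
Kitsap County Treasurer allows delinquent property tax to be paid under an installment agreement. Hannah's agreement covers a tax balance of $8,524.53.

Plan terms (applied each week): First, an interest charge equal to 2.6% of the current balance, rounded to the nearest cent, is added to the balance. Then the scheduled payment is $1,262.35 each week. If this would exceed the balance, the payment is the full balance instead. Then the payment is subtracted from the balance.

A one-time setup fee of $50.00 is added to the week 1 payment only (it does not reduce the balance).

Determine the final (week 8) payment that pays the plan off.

$662.84

Week 1: $8,524.53 +$221.64 interest = $8,746.17; pay $1,262.35 (+ $50.00 fee) → $7,483.82
Week 2: $7,483.82 +$194.58 interest = $7,678.40; pay $1,262.35 → $6,416.05
Week 3: $6,416.05 +$166.82 interest = $6,582.87; pay $1,262.35 → $5,320.52
Week 4: $5,320.52 +$138.33 interest = $5,458.85; pay $1,262.35 → $4,196.50
Week 5: $4,196.50 +$109.11 interest = $4,305.61; pay $1,262.35 → $3,043.26
Week 6: $3,043.26 +$79.12 interest = $3,122.38; pay $1,262.35 → $1,860.03
Week 7: $1,860.03 +$48.36 interest = $1,908.39; pay $1,262.35 → $646.04
Week 8: $646.04 +$16.80 interest = $662.84; pay $662.84 → $0.00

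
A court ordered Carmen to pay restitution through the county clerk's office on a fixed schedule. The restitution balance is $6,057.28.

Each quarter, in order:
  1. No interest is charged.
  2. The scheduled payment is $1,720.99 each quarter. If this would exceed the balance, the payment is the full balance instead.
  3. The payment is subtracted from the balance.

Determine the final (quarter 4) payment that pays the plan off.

# | Opening | Payment | End bal
1 | $6,057.28 | $1,720.99 | $4,336.29
2 | $4,336.29 | $1,720.99 | $2,615.30
3 | $2,615.30 | $1,720.99 | $894.31
4 | $894.31 | $894.31 | $0.00

$894.31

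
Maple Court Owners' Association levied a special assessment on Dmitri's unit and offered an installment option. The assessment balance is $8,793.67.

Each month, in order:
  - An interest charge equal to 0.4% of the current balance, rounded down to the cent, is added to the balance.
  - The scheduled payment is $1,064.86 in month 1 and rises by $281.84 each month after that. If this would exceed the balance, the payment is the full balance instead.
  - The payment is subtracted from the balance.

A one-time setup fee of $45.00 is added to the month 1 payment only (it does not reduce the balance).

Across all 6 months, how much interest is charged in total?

Month 1: $8,793.67 +$35.17 interest = $8,828.84; pay $1,064.86 (+ $45.00 fee) → $7,763.98
Month 2: $7,763.98 +$31.05 interest = $7,795.03; pay $1,346.70 → $6,448.33
Month 3: $6,448.33 +$25.79 interest = $6,474.12; pay $1,628.54 → $4,845.58
Month 4: $4,845.58 +$19.38 interest = $4,864.96; pay $1,910.38 → $2,954.58
Month 5: $2,954.58 +$11.81 interest = $2,966.39; pay $2,192.22 → $774.17
Month 6: $774.17 +$3.09 interest = $777.26; pay $777.26 → $0.00
Total interest: $35.17 + $31.05 + $25.79 + $19.38 + $11.81 + $3.09 = $126.29

$126.29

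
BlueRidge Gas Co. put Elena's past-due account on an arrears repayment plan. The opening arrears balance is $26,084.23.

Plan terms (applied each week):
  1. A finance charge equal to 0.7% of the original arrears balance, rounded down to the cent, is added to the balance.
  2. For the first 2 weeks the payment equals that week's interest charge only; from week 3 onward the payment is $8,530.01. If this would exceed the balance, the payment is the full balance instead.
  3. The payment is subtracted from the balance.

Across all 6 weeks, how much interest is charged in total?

Week 1: opening $26,084.23; interest $182.58 → $26,266.81; payment $182.58; balance $26,084.23
Week 2: opening $26,084.23; interest $182.58 → $26,266.81; payment $182.58; balance $26,084.23
Week 3: opening $26,084.23; interest $182.58 → $26,266.81; payment $8,530.01; balance $17,736.80
Week 4: opening $17,736.80; interest $182.58 → $17,919.38; payment $8,530.01; balance $9,389.37
Week 5: opening $9,389.37; interest $182.58 → $9,571.95; payment $8,530.01; balance $1,041.94
Week 6: opening $1,041.94; interest $182.58 → $1,224.52; payment $1,224.52; balance $0.00
Total interest: $182.58 + $182.58 + $182.58 + $182.58 + $182.58 + $182.58 = $1,095.48

$1,095.48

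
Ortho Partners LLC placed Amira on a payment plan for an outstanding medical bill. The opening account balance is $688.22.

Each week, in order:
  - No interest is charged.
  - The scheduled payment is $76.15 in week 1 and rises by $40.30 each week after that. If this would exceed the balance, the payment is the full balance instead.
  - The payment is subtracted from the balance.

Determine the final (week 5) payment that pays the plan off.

$141.82

Week 1: opening $688.22; payment $76.15; balance $612.07
Week 2: opening $612.07; payment $116.45; balance $495.62
Week 3: opening $495.62; payment $156.75; balance $338.87
Week 4: opening $338.87; payment $197.05; balance $141.82
Week 5: opening $141.82; payment $141.82; balance $0.00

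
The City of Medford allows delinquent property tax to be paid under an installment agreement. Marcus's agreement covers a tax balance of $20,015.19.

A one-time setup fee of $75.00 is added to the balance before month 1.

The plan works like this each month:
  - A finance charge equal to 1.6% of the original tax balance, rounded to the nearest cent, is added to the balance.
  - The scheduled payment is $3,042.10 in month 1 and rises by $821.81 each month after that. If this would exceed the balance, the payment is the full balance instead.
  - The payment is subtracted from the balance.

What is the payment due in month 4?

$5,507.53

Month 1: $20,090.19 +$320.24 interest = $20,410.43; pay $3,042.10 → $17,368.33
Month 2: $17,368.33 +$320.24 interest = $17,688.57; pay $3,863.91 → $13,824.66
Month 3: $13,824.66 +$320.24 interest = $14,144.90; pay $4,685.72 → $9,459.18
Month 4: $9,459.18 +$320.24 interest = $9,779.42; pay $5,507.53 → $4,271.89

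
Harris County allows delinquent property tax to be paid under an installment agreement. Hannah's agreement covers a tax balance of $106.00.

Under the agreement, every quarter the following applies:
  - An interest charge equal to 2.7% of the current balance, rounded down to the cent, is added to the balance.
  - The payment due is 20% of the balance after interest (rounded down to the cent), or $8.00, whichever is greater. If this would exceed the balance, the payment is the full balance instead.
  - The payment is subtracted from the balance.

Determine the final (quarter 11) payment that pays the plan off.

# | Opening | Interest | Payment | End bal
1 | $106.00 | $2.86 | $21.77 | $87.09
2 | $87.09 | $2.35 | $17.88 | $71.56
3 | $71.56 | $1.93 | $14.69 | $58.80
4 | $58.80 | $1.58 | $12.07 | $48.31
5 | $48.31 | $1.30 | $9.92 | $39.69
6 | $39.69 | $1.07 | $8.15 | $32.61
7 | $32.61 | $0.88 | $8.00 | $25.49
8 | $25.49 | $0.68 | $8.00 | $18.17
9 | $18.17 | $0.49 | $8.00 | $10.66
10 | $10.66 | $0.28 | $8.00 | $2.94
11 | $2.94 | $0.07 | $3.01 | $0.00

$3.01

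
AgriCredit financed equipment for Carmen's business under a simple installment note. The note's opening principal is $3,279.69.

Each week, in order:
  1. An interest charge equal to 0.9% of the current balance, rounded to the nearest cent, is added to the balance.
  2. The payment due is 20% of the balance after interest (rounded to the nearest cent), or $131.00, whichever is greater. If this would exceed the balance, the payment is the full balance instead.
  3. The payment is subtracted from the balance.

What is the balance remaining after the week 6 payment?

$907.24

# | Opening | Interest | Payment | End bal
1 | $3,279.69 | $29.52 | $661.84 | $2,647.37
2 | $2,647.37 | $23.83 | $534.24 | $2,136.96
3 | $2,136.96 | $19.23 | $431.24 | $1,724.95
4 | $1,724.95 | $15.52 | $348.09 | $1,392.38
5 | $1,392.38 | $12.53 | $280.98 | $1,123.93
6 | $1,123.93 | $10.12 | $226.81 | $907.24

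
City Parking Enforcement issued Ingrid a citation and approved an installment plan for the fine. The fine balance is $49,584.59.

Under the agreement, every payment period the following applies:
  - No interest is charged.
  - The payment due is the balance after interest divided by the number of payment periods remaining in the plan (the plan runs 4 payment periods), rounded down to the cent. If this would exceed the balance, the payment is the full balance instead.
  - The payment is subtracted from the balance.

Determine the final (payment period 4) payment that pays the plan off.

# | Opening | Payment | End bal
1 | $49,584.59 | $12,396.14 | $37,188.45
2 | $37,188.45 | $12,396.15 | $24,792.30
3 | $24,792.30 | $12,396.15 | $12,396.15
4 | $12,396.15 | $12,396.15 | $0.00

$12,396.15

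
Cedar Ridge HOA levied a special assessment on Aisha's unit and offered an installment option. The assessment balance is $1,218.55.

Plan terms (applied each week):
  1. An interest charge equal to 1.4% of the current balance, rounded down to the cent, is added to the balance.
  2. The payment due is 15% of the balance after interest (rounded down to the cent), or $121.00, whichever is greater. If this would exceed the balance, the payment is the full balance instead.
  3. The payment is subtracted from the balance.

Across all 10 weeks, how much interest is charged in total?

# | Opening | Interest | Payment | End bal
1 | $1,218.55 | $17.05 | $185.34 | $1,050.26
2 | $1,050.26 | $14.70 | $159.74 | $905.22
3 | $905.22 | $12.67 | $137.68 | $780.21
4 | $780.21 | $10.92 | $121.00 | $670.13
5 | $670.13 | $9.38 | $121.00 | $558.51
6 | $558.51 | $7.81 | $121.00 | $445.32
7 | $445.32 | $6.23 | $121.00 | $330.55
8 | $330.55 | $4.62 | $121.00 | $214.17
9 | $214.17 | $2.99 | $121.00 | $96.16
10 | $96.16 | $1.34 | $97.50 | $0.00
Total interest: $17.05 + $14.70 + $12.67 + $10.92 + $9.38 + $7.81 + $6.23 + $4.62 + $2.99 + $1.34 = $87.71

$87.71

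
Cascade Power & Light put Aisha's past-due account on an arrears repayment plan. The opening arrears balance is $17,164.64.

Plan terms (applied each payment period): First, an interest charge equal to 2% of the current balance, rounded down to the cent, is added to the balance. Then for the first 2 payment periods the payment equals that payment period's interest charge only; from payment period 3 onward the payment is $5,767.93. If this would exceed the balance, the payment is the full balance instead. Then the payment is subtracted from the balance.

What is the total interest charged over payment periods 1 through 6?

# | Opening | Interest | Payment | End bal
1 | $17,164.64 | $343.29 | $343.29 | $17,164.64
2 | $17,164.64 | $343.29 | $343.29 | $17,164.64
3 | $17,164.64 | $343.29 | $5,767.93 | $11,740.00
4 | $11,740.00 | $234.80 | $5,767.93 | $6,206.87
5 | $6,206.87 | $124.13 | $5,767.93 | $563.07
6 | $563.07 | $11.26 | $574.33 | $0.00
Total interest: $343.29 + $343.29 + $343.29 + $234.80 + $124.13 + $11.26 = $1,400.06

$1,400.06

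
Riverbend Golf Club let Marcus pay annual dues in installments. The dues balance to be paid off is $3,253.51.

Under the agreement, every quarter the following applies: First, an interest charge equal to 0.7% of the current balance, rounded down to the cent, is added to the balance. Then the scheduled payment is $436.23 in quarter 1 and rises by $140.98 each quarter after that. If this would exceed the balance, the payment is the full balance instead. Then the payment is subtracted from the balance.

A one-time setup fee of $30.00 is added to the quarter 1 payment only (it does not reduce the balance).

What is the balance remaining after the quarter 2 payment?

$2,282.72

Quarter 1: $3,253.51 +$22.77 interest = $3,276.28; pay $436.23 (+ $30.00 fee) → $2,840.05
Quarter 2: $2,840.05 +$19.88 interest = $2,859.93; pay $577.21 → $2,282.72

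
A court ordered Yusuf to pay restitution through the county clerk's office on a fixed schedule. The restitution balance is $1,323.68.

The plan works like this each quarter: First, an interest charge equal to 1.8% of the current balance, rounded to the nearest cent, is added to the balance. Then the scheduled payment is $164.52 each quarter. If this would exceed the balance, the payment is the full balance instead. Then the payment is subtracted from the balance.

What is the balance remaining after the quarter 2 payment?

Quarter 1: opening $1,323.68; interest $23.83 → $1,347.51; payment $164.52; balance $1,182.99
Quarter 2: opening $1,182.99; interest $21.29 → $1,204.28; payment $164.52; balance $1,039.76

$1,039.76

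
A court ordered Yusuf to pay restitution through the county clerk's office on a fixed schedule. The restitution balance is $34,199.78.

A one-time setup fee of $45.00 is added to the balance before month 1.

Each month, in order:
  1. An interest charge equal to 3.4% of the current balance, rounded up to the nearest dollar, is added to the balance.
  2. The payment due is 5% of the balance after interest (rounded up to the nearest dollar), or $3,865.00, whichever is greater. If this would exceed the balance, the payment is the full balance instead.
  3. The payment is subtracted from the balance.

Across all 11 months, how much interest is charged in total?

Month 1: $34,244.78 +$1,165.00 interest = $35,409.78; pay $3,865.00 → $31,544.78
Month 2: $31,544.78 +$1,073.00 interest = $32,617.78; pay $3,865.00 → $28,752.78
Month 3: $28,752.78 +$978.00 interest = $29,730.78; pay $3,865.00 → $25,865.78
Month 4: $25,865.78 +$880.00 interest = $26,745.78; pay $3,865.00 → $22,880.78
Month 5: $22,880.78 +$778.00 interest = $23,658.78; pay $3,865.00 → $19,793.78
Month 6: $19,793.78 +$673.00 interest = $20,466.78; pay $3,865.00 → $16,601.78
Month 7: $16,601.78 +$565.00 interest = $17,166.78; pay $3,865.00 → $13,301.78
Month 8: $13,301.78 +$453.00 interest = $13,754.78; pay $3,865.00 → $9,889.78
Month 9: $9,889.78 +$337.00 interest = $10,226.78; pay $3,865.00 → $6,361.78
Month 10: $6,361.78 +$217.00 interest = $6,578.78; pay $3,865.00 → $2,713.78
Month 11: $2,713.78 +$93.00 interest = $2,806.78; pay $2,806.78 → $0.00
Total interest: $1,165.00 + $1,073.00 + $978.00 + $880.00 + $778.00 + $673.00 + $565.00 + $453.00 + $337.00 + $217.00 + $93.00 = $7,212.00

$7,212.00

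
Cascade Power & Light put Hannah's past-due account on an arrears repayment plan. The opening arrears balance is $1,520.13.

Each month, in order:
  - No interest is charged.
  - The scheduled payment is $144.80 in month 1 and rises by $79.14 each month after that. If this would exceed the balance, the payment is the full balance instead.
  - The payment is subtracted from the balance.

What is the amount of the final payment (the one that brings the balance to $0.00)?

$4.73

Month 1: $1,520.13 − $144.80 → $1,375.33
Month 2: $1,375.33 − $223.94 → $1,151.39
Month 3: $1,151.39 − $303.08 → $848.31
Month 4: $848.31 − $382.22 → $466.09
Month 5: $466.09 − $461.36 → $4.73
Month 6: $4.73 − $4.73 → $0.00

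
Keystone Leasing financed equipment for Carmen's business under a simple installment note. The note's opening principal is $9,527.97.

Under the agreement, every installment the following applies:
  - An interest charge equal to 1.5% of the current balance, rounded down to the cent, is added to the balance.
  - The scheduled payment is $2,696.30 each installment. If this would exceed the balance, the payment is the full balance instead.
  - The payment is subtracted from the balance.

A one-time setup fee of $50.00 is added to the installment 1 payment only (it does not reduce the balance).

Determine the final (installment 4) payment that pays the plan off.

Installment 1: $9,527.97 +$142.91 interest = $9,670.88; pay $2,696.30 (+ $50.00 fee) → $6,974.58
Installment 2: $6,974.58 +$104.61 interest = $7,079.19; pay $2,696.30 → $4,382.89
Installment 3: $4,382.89 +$65.74 interest = $4,448.63; pay $2,696.30 → $1,752.33
Installment 4: $1,752.33 +$26.28 interest = $1,778.61; pay $1,778.61 → $0.00

$1,778.61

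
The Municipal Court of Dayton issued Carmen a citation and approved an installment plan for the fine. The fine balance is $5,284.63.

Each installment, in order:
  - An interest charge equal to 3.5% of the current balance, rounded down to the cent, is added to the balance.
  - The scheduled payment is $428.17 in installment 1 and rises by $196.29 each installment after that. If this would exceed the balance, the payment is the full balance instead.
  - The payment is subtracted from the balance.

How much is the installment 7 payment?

$627.34

Installment 1: opening $5,284.63; interest $184.96 → $5,469.59; payment $428.17; balance $5,041.42
Installment 2: opening $5,041.42; interest $176.44 → $5,217.86; payment $624.46; balance $4,593.40
Installment 3: opening $4,593.40; interest $160.76 → $4,754.16; payment $820.75; balance $3,933.41
Installment 4: opening $3,933.41; interest $137.66 → $4,071.07; payment $1,017.04; balance $3,054.03
Installment 5: opening $3,054.03; interest $106.89 → $3,160.92; payment $1,213.33; balance $1,947.59
Installment 6: opening $1,947.59; interest $68.16 → $2,015.75; payment $1,409.62; balance $606.13
Installment 7: opening $606.13; interest $21.21 → $627.34; payment $627.34; balance $0.00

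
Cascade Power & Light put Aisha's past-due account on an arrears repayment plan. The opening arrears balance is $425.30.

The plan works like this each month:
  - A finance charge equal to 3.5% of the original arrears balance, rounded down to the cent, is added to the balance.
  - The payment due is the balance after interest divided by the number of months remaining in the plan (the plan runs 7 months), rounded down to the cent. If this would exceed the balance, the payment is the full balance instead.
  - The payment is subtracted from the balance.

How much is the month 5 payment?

$77.02

Month 1: opening $425.30; interest $14.88 → $440.18; payment $62.88; balance $377.30
Month 2: opening $377.30; interest $14.88 → $392.18; payment $65.36; balance $326.82
Month 3: opening $326.82; interest $14.88 → $341.70; payment $68.34; balance $273.36
Month 4: opening $273.36; interest $14.88 → $288.24; payment $72.06; balance $216.18
Month 5: opening $216.18; interest $14.88 → $231.06; payment $77.02; balance $154.04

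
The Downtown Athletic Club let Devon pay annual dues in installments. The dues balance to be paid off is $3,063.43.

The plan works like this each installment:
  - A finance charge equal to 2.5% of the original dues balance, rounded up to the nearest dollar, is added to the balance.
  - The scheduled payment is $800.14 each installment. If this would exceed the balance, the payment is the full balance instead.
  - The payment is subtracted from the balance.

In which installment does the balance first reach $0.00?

Installment 1: opening $3,063.43; interest $77.00 → $3,140.43; payment $800.14; balance $2,340.29
Installment 2: opening $2,340.29; interest $77.00 → $2,417.29; payment $800.14; balance $1,617.15
Installment 3: opening $1,617.15; interest $77.00 → $1,694.15; payment $800.14; balance $894.01
Installment 4: opening $894.01; interest $77.00 → $971.01; payment $800.14; balance $170.87
Installment 5: opening $170.87; interest $77.00 → $247.87; payment $247.87; balance $0.00
Balance reaches $0.00 in installment 5.

5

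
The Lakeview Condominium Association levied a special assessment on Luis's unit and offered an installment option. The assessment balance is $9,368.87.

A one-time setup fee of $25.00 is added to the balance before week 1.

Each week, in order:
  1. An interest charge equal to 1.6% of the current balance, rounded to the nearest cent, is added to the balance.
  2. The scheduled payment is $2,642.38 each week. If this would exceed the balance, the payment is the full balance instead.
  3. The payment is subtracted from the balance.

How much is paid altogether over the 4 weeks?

$9,753.28

Week 1: opening $9,393.87; interest $150.30 → $9,544.17; payment $2,642.38; balance $6,901.79
Week 2: opening $6,901.79; interest $110.43 → $7,012.22; payment $2,642.38; balance $4,369.84
Week 3: opening $4,369.84; interest $69.92 → $4,439.76; payment $2,642.38; balance $1,797.38
Week 4: opening $1,797.38; interest $28.76 → $1,826.14; payment $1,826.14; balance $0.00
Total paid: $9,753.28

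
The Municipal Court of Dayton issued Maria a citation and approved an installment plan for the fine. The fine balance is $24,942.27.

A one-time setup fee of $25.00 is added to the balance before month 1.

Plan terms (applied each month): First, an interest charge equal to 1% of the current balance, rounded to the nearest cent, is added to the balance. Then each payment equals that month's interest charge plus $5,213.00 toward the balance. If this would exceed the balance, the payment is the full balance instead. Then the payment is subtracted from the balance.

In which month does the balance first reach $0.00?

Month 1: $24,967.27 +$249.67 interest = $25,216.94; pay $5,462.67 → $19,754.27
Month 2: $19,754.27 +$197.54 interest = $19,951.81; pay $5,410.54 → $14,541.27
Month 3: $14,541.27 +$145.41 interest = $14,686.68; pay $5,358.41 → $9,328.27
Month 4: $9,328.27 +$93.28 interest = $9,421.55; pay $5,306.28 → $4,115.27
Month 5: $4,115.27 +$41.15 interest = $4,156.42; pay $4,156.42 → $0.00
Balance reaches $0.00 in month 5.

5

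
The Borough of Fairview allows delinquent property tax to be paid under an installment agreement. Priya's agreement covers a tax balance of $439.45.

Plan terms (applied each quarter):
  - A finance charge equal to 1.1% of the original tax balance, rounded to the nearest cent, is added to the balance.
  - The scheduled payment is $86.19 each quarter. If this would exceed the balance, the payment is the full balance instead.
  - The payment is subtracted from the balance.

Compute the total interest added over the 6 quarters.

$28.98

Quarter 1: opening $439.45; interest $4.83 → $444.28; payment $86.19; balance $358.09
Quarter 2: opening $358.09; interest $4.83 → $362.92; payment $86.19; balance $276.73
Quarter 3: opening $276.73; interest $4.83 → $281.56; payment $86.19; balance $195.37
Quarter 4: opening $195.37; interest $4.83 → $200.20; payment $86.19; balance $114.01
Quarter 5: opening $114.01; interest $4.83 → $118.84; payment $86.19; balance $32.65
Quarter 6: opening $32.65; interest $4.83 → $37.48; payment $37.48; balance $0.00
Total interest: $4.83 + $4.83 + $4.83 + $4.83 + $4.83 + $4.83 = $28.98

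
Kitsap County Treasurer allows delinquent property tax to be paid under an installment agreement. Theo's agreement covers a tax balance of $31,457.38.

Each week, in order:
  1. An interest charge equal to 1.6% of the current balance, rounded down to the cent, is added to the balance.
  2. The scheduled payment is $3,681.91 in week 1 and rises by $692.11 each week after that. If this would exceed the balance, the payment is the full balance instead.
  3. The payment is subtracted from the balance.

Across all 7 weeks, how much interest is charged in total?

Week 1: opening $31,457.38; interest $503.31 → $31,960.69; payment $3,681.91; balance $28,278.78
Week 2: opening $28,278.78; interest $452.46 → $28,731.24; payment $4,374.02; balance $24,357.22
Week 3: opening $24,357.22; interest $389.71 → $24,746.93; payment $5,066.13; balance $19,680.80
Week 4: opening $19,680.80; interest $314.89 → $19,995.69; payment $5,758.24; balance $14,237.45
Week 5: opening $14,237.45; interest $227.79 → $14,465.24; payment $6,450.35; balance $8,014.89
Week 6: opening $8,014.89; interest $128.23 → $8,143.12; payment $7,142.46; balance $1,000.66
Week 7: opening $1,000.66; interest $16.01 → $1,016.67; payment $1,016.67; balance $0.00
Total interest: $503.31 + $452.46 + $389.71 + $314.89 + $227.79 + $128.23 + $16.01 = $2,032.40

$2,032.40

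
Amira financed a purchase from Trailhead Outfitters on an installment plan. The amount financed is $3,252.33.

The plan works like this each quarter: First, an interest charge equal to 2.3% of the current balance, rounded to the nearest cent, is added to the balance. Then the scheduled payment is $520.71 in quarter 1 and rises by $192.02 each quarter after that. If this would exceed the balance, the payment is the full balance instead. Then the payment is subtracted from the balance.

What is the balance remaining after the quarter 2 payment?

# | Opening | Interest | Payment | End bal
1 | $3,252.33 | $74.80 | $520.71 | $2,806.42
2 | $2,806.42 | $64.55 | $712.73 | $2,158.24

$2,158.24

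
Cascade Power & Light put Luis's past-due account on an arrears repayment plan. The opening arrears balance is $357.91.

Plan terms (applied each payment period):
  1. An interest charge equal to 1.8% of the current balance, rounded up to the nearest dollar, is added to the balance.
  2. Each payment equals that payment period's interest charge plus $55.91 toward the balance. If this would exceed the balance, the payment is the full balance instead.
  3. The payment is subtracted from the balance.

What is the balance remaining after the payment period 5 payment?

$78.36

# | Opening | Interest | Payment | End bal
1 | $357.91 | $7.00 | $62.91 | $302.00
2 | $302.00 | $6.00 | $61.91 | $246.09
3 | $246.09 | $5.00 | $60.91 | $190.18
4 | $190.18 | $4.00 | $59.91 | $134.27
5 | $134.27 | $3.00 | $58.91 | $78.36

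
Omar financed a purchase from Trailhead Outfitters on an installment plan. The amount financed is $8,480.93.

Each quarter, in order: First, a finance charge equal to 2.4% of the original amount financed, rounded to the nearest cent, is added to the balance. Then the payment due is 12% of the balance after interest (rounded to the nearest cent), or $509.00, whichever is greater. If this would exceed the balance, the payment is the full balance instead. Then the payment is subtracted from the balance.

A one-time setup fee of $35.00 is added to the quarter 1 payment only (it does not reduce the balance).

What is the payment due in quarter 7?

$592.99

# | Opening | Interest | Payment | Fee | End bal
1 | $8,480.93 | $203.54 | $1,042.14 | $35.00 | $7,642.33
2 | $7,642.33 | $203.54 | $941.50 | — | $6,904.37
3 | $6,904.37 | $203.54 | $852.95 | — | $6,254.96
4 | $6,254.96 | $203.54 | $775.02 | — | $5,683.48
5 | $5,683.48 | $203.54 | $706.44 | — | $5,180.58
6 | $5,180.58 | $203.54 | $646.09 | — | $4,738.03
7 | $4,738.03 | $203.54 | $592.99 | — | $4,348.58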